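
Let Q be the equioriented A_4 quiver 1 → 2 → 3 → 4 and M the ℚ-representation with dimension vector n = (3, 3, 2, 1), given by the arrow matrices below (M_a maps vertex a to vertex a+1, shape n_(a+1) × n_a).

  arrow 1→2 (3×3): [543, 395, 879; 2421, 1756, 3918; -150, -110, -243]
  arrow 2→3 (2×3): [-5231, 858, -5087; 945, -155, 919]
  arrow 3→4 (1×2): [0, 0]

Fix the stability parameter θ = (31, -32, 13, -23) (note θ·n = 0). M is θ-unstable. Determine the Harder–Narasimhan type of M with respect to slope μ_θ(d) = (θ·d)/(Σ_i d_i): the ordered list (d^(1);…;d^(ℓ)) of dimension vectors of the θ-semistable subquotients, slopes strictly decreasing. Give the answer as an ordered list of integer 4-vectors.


Interval decomposition of M: I[1,2], I[1,3]^2, I[4,4].
HN type (ℓ=3): μ^(1)=13; μ^(2)=-1/2; μ^(3)=-23

((0, 0, 2, 0); (3, 3, 0, 0); (0, 0, 0, 1))


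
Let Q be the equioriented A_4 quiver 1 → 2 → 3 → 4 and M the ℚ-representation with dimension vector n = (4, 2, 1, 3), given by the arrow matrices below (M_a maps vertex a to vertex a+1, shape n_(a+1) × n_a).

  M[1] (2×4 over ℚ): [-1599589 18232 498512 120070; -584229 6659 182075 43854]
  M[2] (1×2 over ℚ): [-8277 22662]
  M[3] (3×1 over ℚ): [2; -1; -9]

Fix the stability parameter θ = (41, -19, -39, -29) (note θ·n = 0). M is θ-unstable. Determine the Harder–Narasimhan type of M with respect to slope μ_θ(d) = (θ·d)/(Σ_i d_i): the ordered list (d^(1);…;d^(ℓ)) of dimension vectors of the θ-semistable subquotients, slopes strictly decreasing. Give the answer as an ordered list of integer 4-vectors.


Via rank(M_{q-1}∘⋯∘M_p): M ≅ I[1,1]^2, I[1,2], I[1,4], I[4,4]^2.
μ_θ-semistable layers: μ^(1)=41; μ^(2)=11; μ^(3)=-23/2; μ^(4)=-29

((2, 0, 0, 0); (1, 1, 0, 0); (1, 1, 1, 1); (0, 0, 0, 2))


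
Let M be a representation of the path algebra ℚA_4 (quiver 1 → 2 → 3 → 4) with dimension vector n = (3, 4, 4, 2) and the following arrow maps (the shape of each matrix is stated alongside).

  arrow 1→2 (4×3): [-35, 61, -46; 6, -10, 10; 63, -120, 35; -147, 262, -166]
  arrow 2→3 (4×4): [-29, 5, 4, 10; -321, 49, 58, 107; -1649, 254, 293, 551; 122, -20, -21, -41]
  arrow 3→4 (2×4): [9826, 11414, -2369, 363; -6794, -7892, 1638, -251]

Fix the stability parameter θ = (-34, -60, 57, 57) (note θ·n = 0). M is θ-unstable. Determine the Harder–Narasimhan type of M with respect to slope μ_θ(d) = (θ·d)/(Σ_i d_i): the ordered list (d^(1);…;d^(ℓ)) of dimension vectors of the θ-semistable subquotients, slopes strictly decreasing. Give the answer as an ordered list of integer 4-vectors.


Barcode: M ≅ I[1,3], I[1,4]^2, I[2,3]. HN layers by μ_θ (3 steps, strictly decreasing):
  μ^(1)=57; μ^(2)=-47; μ^(3)=-60

((0, 0, 4, 2); (3, 3, 0, 0); (0, 1, 0, 0))


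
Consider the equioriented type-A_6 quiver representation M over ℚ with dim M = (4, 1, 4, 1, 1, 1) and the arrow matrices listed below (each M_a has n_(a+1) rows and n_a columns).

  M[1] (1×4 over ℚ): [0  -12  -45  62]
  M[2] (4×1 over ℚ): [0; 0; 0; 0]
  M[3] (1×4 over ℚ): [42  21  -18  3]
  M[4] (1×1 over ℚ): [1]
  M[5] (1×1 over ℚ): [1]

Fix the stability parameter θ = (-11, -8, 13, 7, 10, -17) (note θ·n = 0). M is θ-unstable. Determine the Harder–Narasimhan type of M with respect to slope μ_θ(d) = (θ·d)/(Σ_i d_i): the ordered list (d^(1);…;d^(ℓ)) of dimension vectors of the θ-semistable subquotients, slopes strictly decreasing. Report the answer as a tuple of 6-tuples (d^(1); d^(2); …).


Interval decomposition of M: I[1,1]^3, I[1,2], I[3,3]^3, I[3,6].
HN type (ℓ=4): μ^(1)=13; μ^(2)=13/4; μ^(3)=-8; μ^(4)=-11

((0, 0, 3, 0, 0, 0); (0, 0, 1, 1, 1, 1); (0, 1, 0, 0, 0, 0); (4, 0, 0, 0, 0, 0))


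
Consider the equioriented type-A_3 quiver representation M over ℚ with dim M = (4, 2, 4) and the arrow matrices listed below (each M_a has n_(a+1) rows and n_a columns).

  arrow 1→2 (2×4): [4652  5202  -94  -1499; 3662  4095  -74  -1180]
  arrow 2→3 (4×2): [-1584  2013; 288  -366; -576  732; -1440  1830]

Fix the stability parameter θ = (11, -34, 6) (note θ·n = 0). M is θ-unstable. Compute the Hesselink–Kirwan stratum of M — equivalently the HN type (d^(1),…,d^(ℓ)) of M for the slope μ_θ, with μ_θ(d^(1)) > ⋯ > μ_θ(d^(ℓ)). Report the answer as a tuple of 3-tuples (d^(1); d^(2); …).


Barcode: M ≅ I[1,1]^2, I[1,2], I[1,3], I[3,3]^3. HN layers by μ_θ (3 steps, strictly decreasing):
  μ^(1)=11; μ^(2)=6; μ^(3)=-23/2

((2, 0, 0); (0, 0, 4); (2, 2, 0))


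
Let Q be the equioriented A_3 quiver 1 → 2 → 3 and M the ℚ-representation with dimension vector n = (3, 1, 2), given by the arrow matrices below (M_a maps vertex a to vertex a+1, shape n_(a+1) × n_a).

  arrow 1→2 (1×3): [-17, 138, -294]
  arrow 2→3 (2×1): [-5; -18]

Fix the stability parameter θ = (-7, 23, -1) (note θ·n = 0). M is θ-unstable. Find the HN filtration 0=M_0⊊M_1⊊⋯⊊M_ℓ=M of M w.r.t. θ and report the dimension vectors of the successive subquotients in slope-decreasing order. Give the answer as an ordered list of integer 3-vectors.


Barcode: M ≅ I[1,1]^2, I[1,3], I[3,3]. HN layers by μ_θ (3 steps, strictly decreasing):
  μ^(1)=11; μ^(2)=-1; μ^(3)=-7

((0, 1, 1); (0, 0, 1); (3, 0, 0))


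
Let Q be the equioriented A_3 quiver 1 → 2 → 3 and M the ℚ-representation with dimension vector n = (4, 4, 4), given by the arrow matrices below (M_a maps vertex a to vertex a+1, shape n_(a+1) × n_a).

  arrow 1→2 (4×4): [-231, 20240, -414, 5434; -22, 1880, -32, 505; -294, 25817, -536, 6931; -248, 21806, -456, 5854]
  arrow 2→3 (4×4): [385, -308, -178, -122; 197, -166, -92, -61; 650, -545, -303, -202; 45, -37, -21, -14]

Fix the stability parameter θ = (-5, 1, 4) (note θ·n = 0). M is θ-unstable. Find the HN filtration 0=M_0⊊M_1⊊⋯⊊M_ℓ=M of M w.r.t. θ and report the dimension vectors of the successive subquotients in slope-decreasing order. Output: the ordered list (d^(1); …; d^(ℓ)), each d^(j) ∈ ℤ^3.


Interval decomposition of M: I[1,1], I[1,3]^3, I[2,2], I[3,3].
HN type (ℓ=3): μ^(1)=4; μ^(2)=1; μ^(3)=-5

((0, 0, 4); (0, 4, 0); (4, 0, 0))


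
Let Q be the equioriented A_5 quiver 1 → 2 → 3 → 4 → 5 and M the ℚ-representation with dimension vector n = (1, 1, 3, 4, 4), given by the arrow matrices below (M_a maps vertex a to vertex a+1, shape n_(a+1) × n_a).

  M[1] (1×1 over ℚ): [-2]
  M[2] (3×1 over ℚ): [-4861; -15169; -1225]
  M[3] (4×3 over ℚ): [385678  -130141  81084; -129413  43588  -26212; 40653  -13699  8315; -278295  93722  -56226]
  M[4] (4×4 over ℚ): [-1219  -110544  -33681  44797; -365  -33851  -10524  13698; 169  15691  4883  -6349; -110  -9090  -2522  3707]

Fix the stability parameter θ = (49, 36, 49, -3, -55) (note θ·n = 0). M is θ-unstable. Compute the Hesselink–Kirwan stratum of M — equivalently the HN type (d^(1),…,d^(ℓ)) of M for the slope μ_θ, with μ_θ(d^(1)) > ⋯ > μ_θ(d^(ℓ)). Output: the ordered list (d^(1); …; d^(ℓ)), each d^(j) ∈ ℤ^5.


Barcode: M ≅ I[1,5], I[3,5]^2, I[4,5]. HN layers by μ_θ (3 steps, strictly decreasing):
  μ^(1)=76/5; μ^(2)=-3; μ^(3)=-29

((1, 1, 1, 1, 1); (0, 0, 2, 2, 2); (0, 0, 0, 1, 1))


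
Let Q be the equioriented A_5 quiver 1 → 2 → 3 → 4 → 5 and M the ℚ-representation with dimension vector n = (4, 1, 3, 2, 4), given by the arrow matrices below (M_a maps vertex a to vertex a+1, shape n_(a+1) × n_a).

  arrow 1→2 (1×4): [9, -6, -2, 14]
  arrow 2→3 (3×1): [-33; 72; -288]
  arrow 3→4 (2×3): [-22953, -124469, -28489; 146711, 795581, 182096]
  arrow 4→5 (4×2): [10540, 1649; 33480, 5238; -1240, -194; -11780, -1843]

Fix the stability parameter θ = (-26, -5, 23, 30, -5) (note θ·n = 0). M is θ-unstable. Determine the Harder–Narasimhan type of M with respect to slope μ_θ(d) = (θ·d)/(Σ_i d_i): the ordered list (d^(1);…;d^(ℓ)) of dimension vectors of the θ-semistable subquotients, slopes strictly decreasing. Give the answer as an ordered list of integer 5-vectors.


Via rank(M_{q-1}∘⋯∘M_p): M ≅ I[1,1]^3, I[1,5], I[3,3], I[3,4], I[5,5]^3.
μ_θ-semistable layers: μ^(1)=30; μ^(2)=23; μ^(3)=16; μ^(4)=-5; μ^(5)=-26

((0, 0, 0, 1, 0); (0, 0, 2, 0, 0); (0, 0, 1, 1, 1); (0, 1, 0, 0, 3); (4, 0, 0, 0, 0))


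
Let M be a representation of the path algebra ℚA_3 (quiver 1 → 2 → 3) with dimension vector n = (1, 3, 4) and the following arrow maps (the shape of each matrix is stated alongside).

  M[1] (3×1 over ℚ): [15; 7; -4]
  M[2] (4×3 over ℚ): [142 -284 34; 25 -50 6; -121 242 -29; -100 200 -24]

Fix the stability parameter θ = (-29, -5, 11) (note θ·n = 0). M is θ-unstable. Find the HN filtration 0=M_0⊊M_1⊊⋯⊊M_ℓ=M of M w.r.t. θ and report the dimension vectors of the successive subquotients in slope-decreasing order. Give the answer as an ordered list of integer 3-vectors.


Interval decomposition of M: I[1,3], I[2,2], I[2,3], I[3,3]^2.
HN type (ℓ=3): μ^(1)=11; μ^(2)=-5; μ^(3)=-29

((0, 0, 4); (0, 3, 0); (1, 0, 0))


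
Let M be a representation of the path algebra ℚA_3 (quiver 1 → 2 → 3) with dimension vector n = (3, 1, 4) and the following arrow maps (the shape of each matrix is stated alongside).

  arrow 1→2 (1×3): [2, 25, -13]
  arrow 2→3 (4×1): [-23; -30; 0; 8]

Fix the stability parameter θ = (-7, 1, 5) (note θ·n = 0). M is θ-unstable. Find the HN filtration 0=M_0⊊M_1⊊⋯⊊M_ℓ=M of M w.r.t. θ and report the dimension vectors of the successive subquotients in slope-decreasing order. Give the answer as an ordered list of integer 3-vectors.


Barcode: M ≅ I[1,1]^2, I[1,3], I[3,3]^3. HN layers by μ_θ (3 steps, strictly decreasing):
  μ^(1)=5; μ^(2)=1; μ^(3)=-7

((0, 0, 4); (0, 1, 0); (3, 0, 0))


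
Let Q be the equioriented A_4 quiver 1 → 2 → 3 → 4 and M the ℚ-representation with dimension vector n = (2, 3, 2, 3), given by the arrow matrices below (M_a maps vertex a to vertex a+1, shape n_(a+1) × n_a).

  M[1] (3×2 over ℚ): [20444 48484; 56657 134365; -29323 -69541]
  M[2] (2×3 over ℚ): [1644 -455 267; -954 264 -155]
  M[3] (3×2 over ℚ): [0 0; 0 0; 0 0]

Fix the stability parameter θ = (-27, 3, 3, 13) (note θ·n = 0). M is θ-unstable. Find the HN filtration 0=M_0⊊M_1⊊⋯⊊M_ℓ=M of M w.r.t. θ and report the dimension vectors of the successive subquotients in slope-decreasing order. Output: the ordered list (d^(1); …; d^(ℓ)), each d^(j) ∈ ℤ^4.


Via rank(M_{q-1}∘⋯∘M_p): M ≅ I[1,3]^2, I[2,2], I[4,4]^3.
μ_θ-semistable layers: μ^(1)=13; μ^(2)=3; μ^(3)=-27

((0, 0, 0, 3); (0, 3, 2, 0); (2, 0, 0, 0))


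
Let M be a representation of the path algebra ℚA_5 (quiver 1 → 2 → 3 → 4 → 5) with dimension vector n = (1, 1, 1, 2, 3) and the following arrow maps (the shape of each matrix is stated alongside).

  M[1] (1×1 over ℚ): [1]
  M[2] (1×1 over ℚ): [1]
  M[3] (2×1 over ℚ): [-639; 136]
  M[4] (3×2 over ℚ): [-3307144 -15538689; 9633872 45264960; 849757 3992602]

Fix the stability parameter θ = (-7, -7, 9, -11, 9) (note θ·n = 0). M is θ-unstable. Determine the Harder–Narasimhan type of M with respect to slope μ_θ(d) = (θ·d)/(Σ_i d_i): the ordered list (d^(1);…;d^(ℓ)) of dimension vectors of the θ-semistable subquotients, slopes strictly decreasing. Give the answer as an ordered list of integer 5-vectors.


Via rank(M_{q-1}∘⋯∘M_p): M ≅ I[1,5], I[4,5], I[5,5].
μ_θ-semistable layers: μ^(1)=9; μ^(2)=-1; μ^(3)=-7; μ^(4)=-11

((0, 0, 0, 0, 3); (0, 0, 1, 1, 0); (1, 1, 0, 0, 0); (0, 0, 0, 1, 0))


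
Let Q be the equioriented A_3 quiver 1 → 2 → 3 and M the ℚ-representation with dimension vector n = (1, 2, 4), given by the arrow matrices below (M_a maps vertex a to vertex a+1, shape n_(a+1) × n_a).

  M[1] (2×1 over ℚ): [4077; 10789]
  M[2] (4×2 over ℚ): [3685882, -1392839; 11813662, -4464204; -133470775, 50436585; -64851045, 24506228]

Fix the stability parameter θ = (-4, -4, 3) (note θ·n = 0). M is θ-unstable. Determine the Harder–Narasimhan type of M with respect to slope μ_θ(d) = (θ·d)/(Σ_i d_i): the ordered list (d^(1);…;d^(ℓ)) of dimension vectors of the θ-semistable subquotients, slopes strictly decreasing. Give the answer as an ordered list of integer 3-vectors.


Interval decomposition of M: I[1,3], I[2,3], I[3,3]^2.
HN type (ℓ=2): μ^(1)=3; μ^(2)=-4

((0, 0, 4); (1, 2, 0))


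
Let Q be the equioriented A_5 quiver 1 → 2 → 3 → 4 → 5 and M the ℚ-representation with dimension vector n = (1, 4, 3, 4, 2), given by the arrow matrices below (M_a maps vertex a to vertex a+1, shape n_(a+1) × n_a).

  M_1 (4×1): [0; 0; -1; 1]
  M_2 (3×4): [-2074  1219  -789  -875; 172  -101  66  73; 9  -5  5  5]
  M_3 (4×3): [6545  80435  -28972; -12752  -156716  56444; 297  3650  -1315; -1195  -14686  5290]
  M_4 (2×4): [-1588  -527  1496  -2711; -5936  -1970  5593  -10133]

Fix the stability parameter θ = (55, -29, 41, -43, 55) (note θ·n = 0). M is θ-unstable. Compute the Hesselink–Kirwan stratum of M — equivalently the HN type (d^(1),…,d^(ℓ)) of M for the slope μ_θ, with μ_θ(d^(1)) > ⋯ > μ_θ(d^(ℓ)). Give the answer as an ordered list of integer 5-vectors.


Via rank(M_{q-1}∘⋯∘M_p): M ≅ I[1,4], I[2,2], I[2,5]^2, I[4,4].
μ_θ-semistable layers: μ^(1)=55; μ^(2)=6; μ^(3)=-1; μ^(4)=-29; μ^(5)=-43

((0, 0, 0, 0, 2); (1, 1, 1, 1, 0); (0, 0, 2, 2, 0); (0, 3, 0, 0, 0); (0, 0, 0, 1, 0))


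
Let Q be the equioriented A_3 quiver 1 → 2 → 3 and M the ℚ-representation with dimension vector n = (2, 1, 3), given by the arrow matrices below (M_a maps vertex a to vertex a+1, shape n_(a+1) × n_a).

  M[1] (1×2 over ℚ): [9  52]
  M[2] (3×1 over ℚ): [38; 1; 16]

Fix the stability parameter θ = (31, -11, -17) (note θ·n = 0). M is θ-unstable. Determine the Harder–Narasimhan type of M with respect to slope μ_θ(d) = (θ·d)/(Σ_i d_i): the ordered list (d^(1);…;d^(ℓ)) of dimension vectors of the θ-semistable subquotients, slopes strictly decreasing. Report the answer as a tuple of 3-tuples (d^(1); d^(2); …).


Interval decomposition of M: I[1,1], I[1,3], I[3,3]^2.
HN type (ℓ=3): μ^(1)=31; μ^(2)=1; μ^(3)=-17

((1, 0, 0); (1, 1, 1); (0, 0, 2))


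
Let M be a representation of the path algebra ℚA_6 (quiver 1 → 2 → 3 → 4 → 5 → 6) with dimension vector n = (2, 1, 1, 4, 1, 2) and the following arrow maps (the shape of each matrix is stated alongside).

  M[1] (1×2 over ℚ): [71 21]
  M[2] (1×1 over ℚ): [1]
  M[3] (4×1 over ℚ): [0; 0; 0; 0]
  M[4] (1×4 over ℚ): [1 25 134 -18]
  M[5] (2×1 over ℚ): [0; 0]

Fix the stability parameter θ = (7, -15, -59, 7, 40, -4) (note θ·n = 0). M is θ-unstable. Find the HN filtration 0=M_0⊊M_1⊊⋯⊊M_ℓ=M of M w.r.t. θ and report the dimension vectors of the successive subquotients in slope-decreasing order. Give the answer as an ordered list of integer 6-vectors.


Interval decomposition of M: I[1,1], I[1,3], I[4,4]^3, I[4,5], I[6,6]^2.
HN type (ℓ=4): μ^(1)=40; μ^(2)=7; μ^(3)=-4; μ^(4)=-67/3

((0, 0, 0, 0, 1, 0); (1, 0, 0, 4, 0, 0); (0, 0, 0, 0, 0, 2); (1, 1, 1, 0, 0, 0))


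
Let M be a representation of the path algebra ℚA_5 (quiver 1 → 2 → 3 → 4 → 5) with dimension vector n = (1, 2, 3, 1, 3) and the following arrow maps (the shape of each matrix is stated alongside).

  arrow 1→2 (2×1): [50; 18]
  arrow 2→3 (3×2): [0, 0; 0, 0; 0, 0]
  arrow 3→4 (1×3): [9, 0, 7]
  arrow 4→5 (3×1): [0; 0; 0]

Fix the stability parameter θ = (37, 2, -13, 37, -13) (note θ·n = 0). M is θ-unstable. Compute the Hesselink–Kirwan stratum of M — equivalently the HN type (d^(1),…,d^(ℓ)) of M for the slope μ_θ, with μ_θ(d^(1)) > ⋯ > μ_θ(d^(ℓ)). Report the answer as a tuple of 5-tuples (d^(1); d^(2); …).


Barcode: M ≅ I[1,2], I[2,2], I[3,3]^2, I[3,4], I[5,5]^3. HN layers by μ_θ (4 steps, strictly decreasing):
  μ^(1)=37; μ^(2)=39/2; μ^(3)=2; μ^(4)=-13

((0, 0, 0, 1, 0); (1, 1, 0, 0, 0); (0, 1, 0, 0, 0); (0, 0, 3, 0, 3))


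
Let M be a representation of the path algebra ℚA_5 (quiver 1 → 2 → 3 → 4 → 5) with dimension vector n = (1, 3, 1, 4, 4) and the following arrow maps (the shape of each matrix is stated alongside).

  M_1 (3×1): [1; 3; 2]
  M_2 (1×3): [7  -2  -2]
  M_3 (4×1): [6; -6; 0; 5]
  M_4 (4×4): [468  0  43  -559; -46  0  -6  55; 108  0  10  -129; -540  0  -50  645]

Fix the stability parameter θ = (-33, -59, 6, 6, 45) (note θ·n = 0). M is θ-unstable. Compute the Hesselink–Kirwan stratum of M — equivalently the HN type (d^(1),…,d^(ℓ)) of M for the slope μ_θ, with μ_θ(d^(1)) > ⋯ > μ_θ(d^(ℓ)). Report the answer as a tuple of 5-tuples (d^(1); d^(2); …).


Barcode: M ≅ I[1,5], I[2,2]^2, I[4,4], I[4,5]^2, I[5,5]. HN layers by μ_θ (4 steps, strictly decreasing):
  μ^(1)=45; μ^(2)=6; μ^(3)=-46; μ^(4)=-59

((0, 0, 0, 0, 4); (0, 0, 1, 4, 0); (1, 1, 0, 0, 0); (0, 2, 0, 0, 0))


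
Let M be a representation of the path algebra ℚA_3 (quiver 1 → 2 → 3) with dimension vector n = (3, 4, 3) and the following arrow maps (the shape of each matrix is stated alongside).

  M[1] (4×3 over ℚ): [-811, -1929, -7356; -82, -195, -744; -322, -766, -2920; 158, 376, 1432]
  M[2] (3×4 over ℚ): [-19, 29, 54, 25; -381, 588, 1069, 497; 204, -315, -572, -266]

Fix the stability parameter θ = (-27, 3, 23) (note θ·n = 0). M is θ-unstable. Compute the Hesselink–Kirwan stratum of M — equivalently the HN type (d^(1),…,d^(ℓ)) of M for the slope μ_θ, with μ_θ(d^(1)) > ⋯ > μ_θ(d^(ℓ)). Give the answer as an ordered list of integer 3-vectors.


Via rank(M_{q-1}∘⋯∘M_p): M ≅ I[1,1], I[1,3]^2, I[2,2], I[2,3].
μ_θ-semistable layers: μ^(1)=23; μ^(2)=3; μ^(3)=-27

((0, 0, 3); (0, 4, 0); (3, 0, 0))


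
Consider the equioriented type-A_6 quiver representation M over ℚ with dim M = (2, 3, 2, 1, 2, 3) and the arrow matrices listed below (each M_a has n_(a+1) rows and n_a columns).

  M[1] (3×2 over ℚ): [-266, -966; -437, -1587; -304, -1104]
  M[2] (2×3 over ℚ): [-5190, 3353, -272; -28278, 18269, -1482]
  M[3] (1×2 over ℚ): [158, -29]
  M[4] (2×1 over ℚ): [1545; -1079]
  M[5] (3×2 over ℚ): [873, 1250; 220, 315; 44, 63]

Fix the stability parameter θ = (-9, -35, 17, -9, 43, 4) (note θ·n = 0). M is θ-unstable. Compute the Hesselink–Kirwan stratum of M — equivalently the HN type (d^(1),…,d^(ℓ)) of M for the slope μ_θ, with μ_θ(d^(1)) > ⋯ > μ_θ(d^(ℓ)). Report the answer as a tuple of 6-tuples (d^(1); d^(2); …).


Interval decomposition of M: I[1,1], I[1,6], I[2,2], I[2,3], I[5,6], I[6,6].
HN type (ℓ=6): μ^(1)=47/2; μ^(2)=17; μ^(3)=4; μ^(4)=-9; μ^(5)=-22; μ^(6)=-35

((0, 0, 0, 0, 2, 2); (0, 0, 1, 0, 0, 0); (0, 0, 1, 1, 0, 1); (1, 0, 0, 0, 0, 0); (1, 1, 0, 0, 0, 0); (0, 2, 0, 0, 0, 0))


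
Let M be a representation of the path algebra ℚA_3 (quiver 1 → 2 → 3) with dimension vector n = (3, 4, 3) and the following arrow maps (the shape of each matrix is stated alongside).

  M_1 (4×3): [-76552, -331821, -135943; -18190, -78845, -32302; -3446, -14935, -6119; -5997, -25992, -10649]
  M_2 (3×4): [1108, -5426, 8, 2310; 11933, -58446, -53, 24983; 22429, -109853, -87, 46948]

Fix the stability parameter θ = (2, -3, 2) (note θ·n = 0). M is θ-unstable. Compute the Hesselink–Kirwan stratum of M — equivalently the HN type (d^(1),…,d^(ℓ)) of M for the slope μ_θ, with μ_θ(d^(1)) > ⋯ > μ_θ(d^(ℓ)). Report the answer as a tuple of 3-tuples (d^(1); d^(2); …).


Interval decomposition of M: I[1,2], I[1,3]^2, I[2,3].
HN type (ℓ=3): μ^(1)=2; μ^(2)=-1/2; μ^(3)=-3

((0, 0, 3); (3, 3, 0); (0, 1, 0))


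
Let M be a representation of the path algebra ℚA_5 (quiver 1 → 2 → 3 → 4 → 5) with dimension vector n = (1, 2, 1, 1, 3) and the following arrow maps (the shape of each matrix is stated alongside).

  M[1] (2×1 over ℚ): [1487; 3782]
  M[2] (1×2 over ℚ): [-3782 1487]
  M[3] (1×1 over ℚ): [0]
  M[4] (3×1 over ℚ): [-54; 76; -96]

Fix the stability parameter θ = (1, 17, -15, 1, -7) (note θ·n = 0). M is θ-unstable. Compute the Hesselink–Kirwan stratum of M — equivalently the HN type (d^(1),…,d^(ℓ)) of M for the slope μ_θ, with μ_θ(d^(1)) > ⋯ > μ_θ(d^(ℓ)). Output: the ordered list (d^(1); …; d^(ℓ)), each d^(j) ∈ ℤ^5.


Barcode: M ≅ I[1,2], I[2,3], I[4,5], I[5,5]^2. HN layers by μ_θ (4 steps, strictly decreasing):
  μ^(1)=17; μ^(2)=1; μ^(3)=-3; μ^(4)=-7

((0, 1, 0, 0, 0); (1, 1, 1, 0, 0); (0, 0, 0, 1, 1); (0, 0, 0, 0, 2))


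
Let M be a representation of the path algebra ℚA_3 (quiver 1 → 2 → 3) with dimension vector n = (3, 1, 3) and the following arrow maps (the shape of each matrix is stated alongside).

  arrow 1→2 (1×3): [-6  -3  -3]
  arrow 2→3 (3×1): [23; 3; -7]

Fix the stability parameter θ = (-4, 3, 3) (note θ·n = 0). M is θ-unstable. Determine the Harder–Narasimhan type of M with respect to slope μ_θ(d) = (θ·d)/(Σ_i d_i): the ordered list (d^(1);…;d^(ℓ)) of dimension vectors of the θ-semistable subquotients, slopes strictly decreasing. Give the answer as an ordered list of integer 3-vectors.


Via rank(M_{q-1}∘⋯∘M_p): M ≅ I[1,1]^2, I[1,3], I[3,3]^2.
μ_θ-semistable layers: μ^(1)=3; μ^(2)=-4

((0, 1, 3); (3, 0, 0))


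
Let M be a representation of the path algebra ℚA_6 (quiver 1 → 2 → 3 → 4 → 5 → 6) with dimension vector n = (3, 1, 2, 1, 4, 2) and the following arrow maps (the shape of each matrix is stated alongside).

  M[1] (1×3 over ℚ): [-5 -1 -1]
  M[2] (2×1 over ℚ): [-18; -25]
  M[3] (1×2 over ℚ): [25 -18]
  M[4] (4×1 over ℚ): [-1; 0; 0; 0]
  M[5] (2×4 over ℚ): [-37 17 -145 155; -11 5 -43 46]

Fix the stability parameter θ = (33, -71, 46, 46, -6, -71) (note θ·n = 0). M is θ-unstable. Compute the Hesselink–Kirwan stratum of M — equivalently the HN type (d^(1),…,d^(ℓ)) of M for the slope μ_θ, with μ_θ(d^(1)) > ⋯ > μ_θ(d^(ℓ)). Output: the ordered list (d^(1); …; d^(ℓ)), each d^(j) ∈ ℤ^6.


Barcode: M ≅ I[1,1]^2, I[1,3], I[3,6], I[5,5]^2, I[5,6]. HN layers by μ_θ (6 steps, strictly decreasing):
  μ^(1)=46; μ^(2)=33; μ^(3)=15/4; μ^(4)=-6; μ^(5)=-19; μ^(6)=-77/2

((0, 0, 1, 0, 0, 0); (2, 0, 0, 0, 0, 0); (0, 0, 1, 1, 1, 1); (0, 0, 0, 0, 2, 0); (1, 1, 0, 0, 0, 0); (0, 0, 0, 0, 1, 1))


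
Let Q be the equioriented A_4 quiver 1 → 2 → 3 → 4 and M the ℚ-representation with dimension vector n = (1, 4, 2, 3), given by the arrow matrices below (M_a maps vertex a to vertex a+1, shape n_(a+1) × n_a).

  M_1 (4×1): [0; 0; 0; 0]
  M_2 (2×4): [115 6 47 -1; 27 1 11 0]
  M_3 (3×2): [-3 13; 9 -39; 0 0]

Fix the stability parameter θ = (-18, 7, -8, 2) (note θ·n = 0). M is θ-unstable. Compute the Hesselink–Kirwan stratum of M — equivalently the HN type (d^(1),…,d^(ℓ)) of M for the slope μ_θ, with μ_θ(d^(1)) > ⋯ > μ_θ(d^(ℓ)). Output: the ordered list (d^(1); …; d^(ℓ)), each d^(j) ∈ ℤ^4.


Interval decomposition of M: I[1,1], I[2,2]^2, I[2,3], I[2,4], I[4,4]^2.
HN type (ℓ=4): μ^(1)=7; μ^(2)=2; μ^(3)=-1/2; μ^(4)=-18

((0, 2, 0, 0); (0, 0, 0, 3); (0, 2, 2, 0); (1, 0, 0, 0))


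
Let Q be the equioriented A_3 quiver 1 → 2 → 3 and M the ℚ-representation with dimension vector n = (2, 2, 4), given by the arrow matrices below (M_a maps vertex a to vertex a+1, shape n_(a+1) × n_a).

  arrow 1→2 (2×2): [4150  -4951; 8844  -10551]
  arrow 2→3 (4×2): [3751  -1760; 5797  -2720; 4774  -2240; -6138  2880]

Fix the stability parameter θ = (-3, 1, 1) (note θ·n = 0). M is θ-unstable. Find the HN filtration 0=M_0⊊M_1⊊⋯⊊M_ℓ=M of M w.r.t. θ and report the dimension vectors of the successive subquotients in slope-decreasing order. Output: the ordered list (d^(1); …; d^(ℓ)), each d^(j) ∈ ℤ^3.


Barcode: M ≅ I[1,2], I[1,3], I[3,3]^3. HN layers by μ_θ (2 steps, strictly decreasing):
  μ^(1)=1; μ^(2)=-3

((0, 2, 4); (2, 0, 0))


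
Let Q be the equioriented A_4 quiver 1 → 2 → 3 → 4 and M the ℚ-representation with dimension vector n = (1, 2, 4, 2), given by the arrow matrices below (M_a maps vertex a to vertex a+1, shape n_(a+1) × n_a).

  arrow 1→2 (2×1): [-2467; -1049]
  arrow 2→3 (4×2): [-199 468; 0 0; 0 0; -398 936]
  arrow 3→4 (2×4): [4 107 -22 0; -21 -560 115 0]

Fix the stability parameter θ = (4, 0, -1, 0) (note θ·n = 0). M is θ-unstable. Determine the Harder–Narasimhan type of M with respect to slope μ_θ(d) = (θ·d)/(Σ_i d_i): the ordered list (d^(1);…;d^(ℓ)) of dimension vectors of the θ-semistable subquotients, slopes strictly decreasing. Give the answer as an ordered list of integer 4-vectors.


Interval decomposition of M: I[1,4], I[2,2], I[3,3]^2, I[3,4].
HN type (ℓ=3): μ^(1)=3/4; μ^(2)=0; μ^(3)=-1

((1, 1, 1, 1); (0, 1, 0, 1); (0, 0, 3, 0))


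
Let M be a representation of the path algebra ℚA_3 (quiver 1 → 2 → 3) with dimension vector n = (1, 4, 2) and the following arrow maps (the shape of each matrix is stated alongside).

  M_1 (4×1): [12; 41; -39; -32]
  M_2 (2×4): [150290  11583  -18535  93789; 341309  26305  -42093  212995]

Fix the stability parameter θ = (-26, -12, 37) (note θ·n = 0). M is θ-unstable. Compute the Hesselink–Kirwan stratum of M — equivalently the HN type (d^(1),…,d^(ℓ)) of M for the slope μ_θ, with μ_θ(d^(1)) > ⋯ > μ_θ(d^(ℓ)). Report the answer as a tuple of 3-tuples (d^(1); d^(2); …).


Via rank(M_{q-1}∘⋯∘M_p): M ≅ I[1,2], I[2,2], I[2,3]^2.
μ_θ-semistable layers: μ^(1)=37; μ^(2)=-12; μ^(3)=-26

((0, 0, 2); (0, 4, 0); (1, 0, 0))


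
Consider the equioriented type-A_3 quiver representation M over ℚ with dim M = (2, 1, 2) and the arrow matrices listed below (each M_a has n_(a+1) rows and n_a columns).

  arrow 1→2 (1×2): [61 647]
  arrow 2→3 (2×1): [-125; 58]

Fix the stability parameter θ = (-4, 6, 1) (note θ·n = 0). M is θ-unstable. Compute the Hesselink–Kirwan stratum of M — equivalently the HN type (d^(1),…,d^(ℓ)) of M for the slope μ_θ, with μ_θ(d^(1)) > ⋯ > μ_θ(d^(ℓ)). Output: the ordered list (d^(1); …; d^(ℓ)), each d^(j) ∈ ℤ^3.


Interval decomposition of M: I[1,1], I[1,3], I[3,3].
HN type (ℓ=3): μ^(1)=7/2; μ^(2)=1; μ^(3)=-4

((0, 1, 1); (0, 0, 1); (2, 0, 0))


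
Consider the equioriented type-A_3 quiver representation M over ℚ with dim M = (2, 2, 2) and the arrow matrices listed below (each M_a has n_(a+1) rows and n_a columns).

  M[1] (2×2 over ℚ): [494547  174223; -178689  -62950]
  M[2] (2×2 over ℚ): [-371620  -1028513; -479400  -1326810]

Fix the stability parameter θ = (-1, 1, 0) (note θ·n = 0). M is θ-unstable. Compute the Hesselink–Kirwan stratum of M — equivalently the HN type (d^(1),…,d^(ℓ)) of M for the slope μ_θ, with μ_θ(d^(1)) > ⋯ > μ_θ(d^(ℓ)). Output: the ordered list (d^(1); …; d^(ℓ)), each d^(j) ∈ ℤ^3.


Via rank(M_{q-1}∘⋯∘M_p): M ≅ I[1,2], I[1,3], I[3,3].
μ_θ-semistable layers: μ^(1)=1; μ^(2)=1/2; μ^(3)=0; μ^(4)=-1

((0, 1, 0); (0, 1, 1); (0, 0, 1); (2, 0, 0))


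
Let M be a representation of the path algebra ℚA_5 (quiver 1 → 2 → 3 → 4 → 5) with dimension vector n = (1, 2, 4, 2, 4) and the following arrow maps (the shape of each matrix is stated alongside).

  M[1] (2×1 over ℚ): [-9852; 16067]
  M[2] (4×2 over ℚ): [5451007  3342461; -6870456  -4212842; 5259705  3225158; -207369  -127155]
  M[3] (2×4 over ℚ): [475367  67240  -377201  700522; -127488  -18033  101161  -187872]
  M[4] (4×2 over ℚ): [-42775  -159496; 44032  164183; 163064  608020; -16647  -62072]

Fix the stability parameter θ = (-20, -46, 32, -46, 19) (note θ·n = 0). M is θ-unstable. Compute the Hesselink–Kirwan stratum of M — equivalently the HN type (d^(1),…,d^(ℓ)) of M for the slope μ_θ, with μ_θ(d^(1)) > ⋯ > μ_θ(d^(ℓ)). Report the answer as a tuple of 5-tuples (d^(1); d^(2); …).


Via rank(M_{q-1}∘⋯∘M_p): M ≅ I[1,5], I[2,5], I[3,3]^2, I[5,5]^2.
μ_θ-semistable layers: μ^(1)=32; μ^(2)=19; μ^(3)=-7; μ^(4)=-33; μ^(5)=-46

((0, 0, 2, 0, 0); (0, 0, 0, 0, 4); (0, 0, 2, 2, 0); (1, 1, 0, 0, 0); (0, 1, 0, 0, 0))


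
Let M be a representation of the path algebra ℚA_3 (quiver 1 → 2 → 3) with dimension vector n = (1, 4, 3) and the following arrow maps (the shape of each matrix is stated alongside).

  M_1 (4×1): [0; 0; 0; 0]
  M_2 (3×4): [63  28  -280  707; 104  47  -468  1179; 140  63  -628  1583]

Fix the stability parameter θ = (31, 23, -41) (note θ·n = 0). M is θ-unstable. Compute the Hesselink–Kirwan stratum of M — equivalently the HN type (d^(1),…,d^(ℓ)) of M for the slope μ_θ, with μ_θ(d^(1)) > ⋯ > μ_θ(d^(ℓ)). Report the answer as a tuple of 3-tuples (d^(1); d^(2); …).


Barcode: M ≅ I[1,1], I[2,2]^2, I[2,3]^2, I[3,3]. HN layers by μ_θ (4 steps, strictly decreasing):
  μ^(1)=31; μ^(2)=23; μ^(3)=-9; μ^(4)=-41

((1, 0, 0); (0, 2, 0); (0, 2, 2); (0, 0, 1))


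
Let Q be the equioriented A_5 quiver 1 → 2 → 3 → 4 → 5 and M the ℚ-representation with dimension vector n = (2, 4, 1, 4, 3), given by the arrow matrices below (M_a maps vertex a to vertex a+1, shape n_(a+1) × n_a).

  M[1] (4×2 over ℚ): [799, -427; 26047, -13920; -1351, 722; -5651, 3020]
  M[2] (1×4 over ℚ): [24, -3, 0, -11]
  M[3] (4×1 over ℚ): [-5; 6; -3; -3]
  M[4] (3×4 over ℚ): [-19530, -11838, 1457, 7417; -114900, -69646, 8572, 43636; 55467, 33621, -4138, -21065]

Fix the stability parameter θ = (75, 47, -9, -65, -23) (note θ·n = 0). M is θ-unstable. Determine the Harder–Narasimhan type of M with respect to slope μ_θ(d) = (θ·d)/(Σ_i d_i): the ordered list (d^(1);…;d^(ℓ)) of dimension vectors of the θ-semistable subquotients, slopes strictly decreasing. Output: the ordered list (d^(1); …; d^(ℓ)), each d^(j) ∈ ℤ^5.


Interval decomposition of M: I[1,2], I[1,4], I[2,2]^2, I[4,5]^3.
HN type (ℓ=5): μ^(1)=61; μ^(2)=47; μ^(3)=12; μ^(4)=-23; μ^(5)=-65

((1, 1, 0, 0, 0); (0, 2, 0, 0, 0); (1, 1, 1, 1, 0); (0, 0, 0, 0, 3); (0, 0, 0, 3, 0))


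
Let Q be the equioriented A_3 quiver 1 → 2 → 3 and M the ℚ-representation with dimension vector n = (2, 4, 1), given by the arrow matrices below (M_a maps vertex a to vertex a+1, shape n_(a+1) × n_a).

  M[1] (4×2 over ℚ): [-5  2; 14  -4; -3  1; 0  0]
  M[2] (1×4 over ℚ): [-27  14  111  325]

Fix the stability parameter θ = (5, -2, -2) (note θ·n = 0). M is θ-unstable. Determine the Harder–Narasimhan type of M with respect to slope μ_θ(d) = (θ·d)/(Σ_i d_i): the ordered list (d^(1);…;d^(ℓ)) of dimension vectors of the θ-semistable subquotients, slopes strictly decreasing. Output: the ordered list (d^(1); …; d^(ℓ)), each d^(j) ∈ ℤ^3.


Interval decomposition of M: I[1,2], I[1,3], I[2,2]^2.
HN type (ℓ=3): μ^(1)=3/2; μ^(2)=1/3; μ^(3)=-2

((1, 1, 0); (1, 1, 1); (0, 2, 0))


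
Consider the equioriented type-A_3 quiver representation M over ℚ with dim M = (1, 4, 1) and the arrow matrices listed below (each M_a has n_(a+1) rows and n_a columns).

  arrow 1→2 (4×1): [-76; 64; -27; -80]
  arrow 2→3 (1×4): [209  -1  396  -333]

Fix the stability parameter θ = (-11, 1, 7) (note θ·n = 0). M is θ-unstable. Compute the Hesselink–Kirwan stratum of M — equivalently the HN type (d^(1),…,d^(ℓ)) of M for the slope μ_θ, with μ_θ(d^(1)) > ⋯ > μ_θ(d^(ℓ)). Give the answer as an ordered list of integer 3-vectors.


Interval decomposition of M: I[1,2], I[2,2]^2, I[2,3].
HN type (ℓ=3): μ^(1)=7; μ^(2)=1; μ^(3)=-11

((0, 0, 1); (0, 4, 0); (1, 0, 0))


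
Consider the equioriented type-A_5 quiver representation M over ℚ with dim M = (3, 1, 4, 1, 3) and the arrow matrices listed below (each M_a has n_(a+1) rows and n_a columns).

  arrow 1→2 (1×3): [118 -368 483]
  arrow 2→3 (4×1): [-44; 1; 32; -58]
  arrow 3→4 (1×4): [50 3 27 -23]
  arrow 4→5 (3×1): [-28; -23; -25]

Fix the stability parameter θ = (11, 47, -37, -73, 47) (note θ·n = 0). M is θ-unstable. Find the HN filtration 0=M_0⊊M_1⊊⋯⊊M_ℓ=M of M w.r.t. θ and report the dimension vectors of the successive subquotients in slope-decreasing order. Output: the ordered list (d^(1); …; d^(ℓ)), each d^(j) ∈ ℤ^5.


Barcode: M ≅ I[1,1]^2, I[1,5], I[3,3]^3, I[5,5]^2. HN layers by μ_θ (4 steps, strictly decreasing):
  μ^(1)=47; μ^(2)=11; μ^(3)=-13; μ^(4)=-37

((0, 0, 0, 0, 3); (2, 0, 0, 0, 0); (1, 1, 1, 1, 0); (0, 0, 3, 0, 0))


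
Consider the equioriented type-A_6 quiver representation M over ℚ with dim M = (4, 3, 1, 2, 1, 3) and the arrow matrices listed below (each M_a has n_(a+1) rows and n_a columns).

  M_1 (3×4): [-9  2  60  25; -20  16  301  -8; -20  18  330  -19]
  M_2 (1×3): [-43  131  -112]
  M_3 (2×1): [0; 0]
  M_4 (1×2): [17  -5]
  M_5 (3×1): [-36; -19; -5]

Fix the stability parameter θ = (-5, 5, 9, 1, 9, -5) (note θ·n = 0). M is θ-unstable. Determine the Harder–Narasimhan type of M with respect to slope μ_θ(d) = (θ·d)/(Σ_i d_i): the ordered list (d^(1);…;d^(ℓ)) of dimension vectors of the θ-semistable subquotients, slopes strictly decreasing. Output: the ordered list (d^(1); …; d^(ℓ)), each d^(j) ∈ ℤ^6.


Barcode: M ≅ I[1,1], I[1,2]^2, I[1,3], I[4,4], I[4,6], I[6,6]^2. HN layers by μ_θ (5 steps, strictly decreasing):
  μ^(1)=9; μ^(2)=5; μ^(3)=2; μ^(4)=1; μ^(5)=-5

((0, 0, 1, 0, 0, 0); (0, 3, 0, 0, 0, 0); (0, 0, 0, 0, 1, 1); (0, 0, 0, 2, 0, 0); (4, 0, 0, 0, 0, 2))


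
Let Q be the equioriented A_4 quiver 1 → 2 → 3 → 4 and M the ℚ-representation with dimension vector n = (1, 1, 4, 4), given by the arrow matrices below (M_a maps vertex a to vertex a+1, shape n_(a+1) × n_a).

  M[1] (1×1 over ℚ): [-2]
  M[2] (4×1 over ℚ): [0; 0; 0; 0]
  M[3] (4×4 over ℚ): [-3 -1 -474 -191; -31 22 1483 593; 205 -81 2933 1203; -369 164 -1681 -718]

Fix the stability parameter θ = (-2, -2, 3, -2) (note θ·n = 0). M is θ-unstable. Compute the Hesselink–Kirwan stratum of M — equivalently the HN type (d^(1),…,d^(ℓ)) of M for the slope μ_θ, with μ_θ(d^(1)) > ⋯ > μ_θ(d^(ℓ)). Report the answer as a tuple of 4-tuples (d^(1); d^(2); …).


Via rank(M_{q-1}∘⋯∘M_p): M ≅ I[1,2], I[3,4]^4.
μ_θ-semistable layers: μ^(1)=1/2; μ^(2)=-2

((0, 0, 4, 4); (1, 1, 0, 0))


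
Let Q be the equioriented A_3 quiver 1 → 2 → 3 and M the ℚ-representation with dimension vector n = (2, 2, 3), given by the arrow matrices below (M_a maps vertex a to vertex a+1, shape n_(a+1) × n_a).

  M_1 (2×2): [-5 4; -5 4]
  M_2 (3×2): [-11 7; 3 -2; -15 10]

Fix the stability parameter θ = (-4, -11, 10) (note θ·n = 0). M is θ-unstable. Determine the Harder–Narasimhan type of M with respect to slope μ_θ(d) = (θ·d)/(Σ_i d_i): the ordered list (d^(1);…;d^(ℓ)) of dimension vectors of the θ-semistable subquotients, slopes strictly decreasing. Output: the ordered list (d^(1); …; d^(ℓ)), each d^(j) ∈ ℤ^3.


Barcode: M ≅ I[1,1], I[1,3], I[2,3], I[3,3]. HN layers by μ_θ (4 steps, strictly decreasing):
  μ^(1)=10; μ^(2)=-4; μ^(3)=-15/2; μ^(4)=-11

((0, 0, 3); (1, 0, 0); (1, 1, 0); (0, 1, 0))


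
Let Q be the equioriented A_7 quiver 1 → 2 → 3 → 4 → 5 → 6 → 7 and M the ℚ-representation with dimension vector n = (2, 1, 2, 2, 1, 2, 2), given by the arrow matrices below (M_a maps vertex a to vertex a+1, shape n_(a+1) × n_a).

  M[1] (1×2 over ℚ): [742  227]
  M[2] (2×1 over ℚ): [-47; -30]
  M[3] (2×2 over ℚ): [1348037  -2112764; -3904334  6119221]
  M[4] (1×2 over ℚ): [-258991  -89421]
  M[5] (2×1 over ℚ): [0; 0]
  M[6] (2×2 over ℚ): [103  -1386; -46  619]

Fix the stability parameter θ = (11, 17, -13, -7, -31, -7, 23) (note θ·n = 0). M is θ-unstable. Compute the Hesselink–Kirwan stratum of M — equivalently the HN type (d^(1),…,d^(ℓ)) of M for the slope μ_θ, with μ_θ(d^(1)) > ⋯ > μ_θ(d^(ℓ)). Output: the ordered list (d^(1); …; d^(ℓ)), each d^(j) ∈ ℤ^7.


Via rank(M_{q-1}∘⋯∘M_p): M ≅ I[1,1], I[1,5], I[3,4], I[6,7]^2.
μ_θ-semistable layers: μ^(1)=23; μ^(2)=11; μ^(3)=-23/5; μ^(4)=-7; μ^(5)=-13

((0, 0, 0, 0, 0, 0, 2); (1, 0, 0, 0, 0, 0, 0); (1, 1, 1, 1, 1, 0, 0); (0, 0, 0, 1, 0, 2, 0); (0, 0, 1, 0, 0, 0, 0))


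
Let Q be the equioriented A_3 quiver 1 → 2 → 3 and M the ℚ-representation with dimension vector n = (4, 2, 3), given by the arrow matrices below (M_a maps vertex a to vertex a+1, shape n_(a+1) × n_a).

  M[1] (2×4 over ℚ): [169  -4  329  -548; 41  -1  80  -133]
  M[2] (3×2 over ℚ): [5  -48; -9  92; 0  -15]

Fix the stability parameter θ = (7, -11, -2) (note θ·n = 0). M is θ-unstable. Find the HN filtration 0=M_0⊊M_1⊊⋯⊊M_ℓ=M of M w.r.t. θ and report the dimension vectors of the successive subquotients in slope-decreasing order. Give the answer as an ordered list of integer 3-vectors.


Barcode: M ≅ I[1,1]^2, I[1,3]^2, I[3,3]. HN layers by μ_θ (2 steps, strictly decreasing):
  μ^(1)=7; μ^(2)=-2

((2, 0, 0); (2, 2, 3))


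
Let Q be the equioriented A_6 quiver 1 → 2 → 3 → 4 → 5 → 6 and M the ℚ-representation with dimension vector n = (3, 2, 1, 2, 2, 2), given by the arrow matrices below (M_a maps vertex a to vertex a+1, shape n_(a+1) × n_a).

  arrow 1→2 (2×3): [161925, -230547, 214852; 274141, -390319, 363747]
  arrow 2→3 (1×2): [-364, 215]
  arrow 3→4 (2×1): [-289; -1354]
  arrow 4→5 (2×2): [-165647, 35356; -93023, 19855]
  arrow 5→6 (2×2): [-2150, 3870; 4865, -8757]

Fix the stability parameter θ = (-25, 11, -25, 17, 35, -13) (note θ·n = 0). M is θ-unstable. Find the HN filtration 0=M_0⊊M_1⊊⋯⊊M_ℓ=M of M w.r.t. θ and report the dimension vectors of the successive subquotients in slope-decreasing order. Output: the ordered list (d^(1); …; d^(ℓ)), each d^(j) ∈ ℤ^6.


Interval decomposition of M: I[1,1], I[1,2], I[1,6], I[4,5], I[6,6].
HN type (ℓ=7): μ^(1)=35; μ^(2)=17; μ^(3)=13; μ^(4)=11; μ^(5)=-7; μ^(6)=-13; μ^(7)=-25

((0, 0, 0, 0, 1, 0); (0, 0, 0, 1, 0, 0); (0, 0, 0, 1, 1, 1); (0, 1, 0, 0, 0, 0); (0, 1, 1, 0, 0, 0); (0, 0, 0, 0, 0, 1); (3, 0, 0, 0, 0, 0))


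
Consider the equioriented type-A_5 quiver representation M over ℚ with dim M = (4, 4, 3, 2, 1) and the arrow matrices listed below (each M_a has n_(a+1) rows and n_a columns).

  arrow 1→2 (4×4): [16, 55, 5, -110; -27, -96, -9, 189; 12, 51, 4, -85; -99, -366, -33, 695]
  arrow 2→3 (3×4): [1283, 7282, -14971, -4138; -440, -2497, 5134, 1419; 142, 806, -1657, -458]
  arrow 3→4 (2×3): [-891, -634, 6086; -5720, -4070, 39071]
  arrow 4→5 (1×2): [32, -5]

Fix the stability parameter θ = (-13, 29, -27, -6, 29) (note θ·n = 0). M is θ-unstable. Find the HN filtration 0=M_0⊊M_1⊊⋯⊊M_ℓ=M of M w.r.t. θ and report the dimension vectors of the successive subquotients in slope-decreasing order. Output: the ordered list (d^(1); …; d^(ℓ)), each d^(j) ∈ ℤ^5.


Barcode: M ≅ I[1,2], I[1,3], I[1,4], I[1,5]. HN layers by μ_θ (4 steps, strictly decreasing):
  μ^(1)=29; μ^(2)=1; μ^(3)=-4/3; μ^(4)=-13

((0, 1, 0, 0, 1); (0, 1, 1, 0, 0); (0, 2, 2, 2, 0); (4, 0, 0, 0, 0))


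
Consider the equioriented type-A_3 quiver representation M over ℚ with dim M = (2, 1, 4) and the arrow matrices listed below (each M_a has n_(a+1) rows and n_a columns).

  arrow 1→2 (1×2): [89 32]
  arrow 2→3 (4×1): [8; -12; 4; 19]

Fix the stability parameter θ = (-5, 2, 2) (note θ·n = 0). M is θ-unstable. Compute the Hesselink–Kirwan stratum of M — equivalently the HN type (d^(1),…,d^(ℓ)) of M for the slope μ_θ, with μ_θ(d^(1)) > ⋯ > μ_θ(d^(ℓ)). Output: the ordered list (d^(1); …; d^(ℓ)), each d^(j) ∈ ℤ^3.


Via rank(M_{q-1}∘⋯∘M_p): M ≅ I[1,1], I[1,3], I[3,3]^3.
μ_θ-semistable layers: μ^(1)=2; μ^(2)=-5

((0, 1, 4); (2, 0, 0))


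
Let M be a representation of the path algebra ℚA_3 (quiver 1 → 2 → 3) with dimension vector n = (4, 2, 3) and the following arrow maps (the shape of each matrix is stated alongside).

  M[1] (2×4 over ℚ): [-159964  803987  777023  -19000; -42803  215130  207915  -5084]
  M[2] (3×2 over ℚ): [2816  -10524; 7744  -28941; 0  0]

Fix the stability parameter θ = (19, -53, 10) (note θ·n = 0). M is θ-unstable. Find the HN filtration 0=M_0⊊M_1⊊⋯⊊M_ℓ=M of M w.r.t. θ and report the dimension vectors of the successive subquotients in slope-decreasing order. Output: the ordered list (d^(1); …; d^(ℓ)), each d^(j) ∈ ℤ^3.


Interval decomposition of M: I[1,1]^2, I[1,2], I[1,3], I[3,3]^2.
HN type (ℓ=3): μ^(1)=19; μ^(2)=10; μ^(3)=-17

((2, 0, 0); (0, 0, 3); (2, 2, 0))
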